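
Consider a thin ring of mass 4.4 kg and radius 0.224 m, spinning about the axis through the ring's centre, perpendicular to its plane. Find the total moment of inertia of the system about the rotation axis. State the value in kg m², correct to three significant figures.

0.221

I_cm = MR² = (4.4)(0.224)² = 0.22077 kg m²; axis through the centre, so I = 0.22077 kg m².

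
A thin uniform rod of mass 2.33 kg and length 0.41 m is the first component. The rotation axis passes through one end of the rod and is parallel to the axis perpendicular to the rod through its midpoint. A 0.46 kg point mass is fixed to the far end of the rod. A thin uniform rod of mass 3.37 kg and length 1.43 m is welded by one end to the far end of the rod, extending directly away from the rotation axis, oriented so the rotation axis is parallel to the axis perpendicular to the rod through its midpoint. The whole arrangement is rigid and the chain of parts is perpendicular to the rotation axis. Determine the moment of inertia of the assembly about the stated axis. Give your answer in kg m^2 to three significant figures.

Thin rod: I_cm = (1/12)ML² = (1/12)(2.33)(0.41)² = 0.032639 kg m^2; centre at d = 0.205 m, so the parallel axis theorem gives I = 0.032639 + (2.33)(0.205)² = 0.13056 kg m^2.
Point mass: I_cm = 0; centre at d = 0.205 + 0.205 = 0.41 m, so the parallel axis theorem gives I = 0 + (0.46)(0.41)² = 0.077326 kg m^2.
Thin rod: I_cm = (1/12)ML² = (1/12)(3.37)(1.43)² = 0.57428 kg m^2; centre at d = 0.205 + 0.205 + 0.715 = 1.125 m, so the parallel axis theorem gives I = 0.57428 + (3.37)(1.125)² = 4.8394 kg m^2.
Total I = 0.13056 + 0.077326 + 4.8394 = 5.0473 kg m^2.

5.05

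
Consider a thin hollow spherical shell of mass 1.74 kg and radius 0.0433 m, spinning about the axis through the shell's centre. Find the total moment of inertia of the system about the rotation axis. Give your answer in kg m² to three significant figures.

0.00217

I_cm = (2/3)MR² = (2/3)(1.74)(0.0433)² = 0.0021749 kg m²; axis through the centre, so I = 0.0021749 kg m².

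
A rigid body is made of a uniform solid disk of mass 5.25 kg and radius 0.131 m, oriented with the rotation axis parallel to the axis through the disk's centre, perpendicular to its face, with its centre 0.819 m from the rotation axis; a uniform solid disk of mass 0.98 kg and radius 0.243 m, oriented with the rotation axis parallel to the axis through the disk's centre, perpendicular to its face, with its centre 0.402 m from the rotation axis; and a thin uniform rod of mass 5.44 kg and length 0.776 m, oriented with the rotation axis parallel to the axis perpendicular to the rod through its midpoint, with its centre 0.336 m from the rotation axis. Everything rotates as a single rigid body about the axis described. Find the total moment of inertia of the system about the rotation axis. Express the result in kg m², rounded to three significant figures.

Solid disk: I_cm = (1/2)MR² = (1/2)(5.25)(0.131)² = 0.045048 kg m²; centre at d = 0.819 m, so I = I_cm + Md² gives I = 0.045048 + (5.25)(0.819)² = 3.5665 kg m².
Solid disk: I_cm = (1/2)MR² = (1/2)(0.98)(0.243)² = 0.028934 kg m²; centre at d = 0.402 m, so I = I_cm + Md² gives I = 0.028934 + (0.98)(0.402)² = 0.18731 kg m².
Thin rod: I_cm = (1/12)ML² = (1/12)(5.44)(0.776)² = 0.27299 kg m²; centre at d = 0.336 m, so I = I_cm + Md² gives I = 0.27299 + (5.44)(0.336)² = 0.88714 kg m².
Total I = 3.5665 + 0.18731 + 0.88714 = 4.641 kg m².

4.64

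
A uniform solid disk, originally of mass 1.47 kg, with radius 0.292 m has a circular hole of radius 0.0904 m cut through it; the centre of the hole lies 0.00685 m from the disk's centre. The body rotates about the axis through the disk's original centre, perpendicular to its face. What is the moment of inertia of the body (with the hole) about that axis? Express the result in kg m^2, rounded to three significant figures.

Unpierced body about its centre: I₀ = (1/2)MR² = (1/2)(1.47)(0.292)² = 0.062669 kg m^2.
The removed disk has mass m = M·(r/R)² = (1.47)(0.0904/0.292)² = 0.14089 kg (same uniform areal density).
Its moment of inertia about the rotation axis (parallel-axis theorem): I_hole = (1/2)mr² + md² = (1/2)(0.14089)(0.0904)² + (0.14089)(0.00685)² = 0.00058231 kg m^2.
Treating the hole as negative mass, I = I₀ − I_hole = 0.062669 − 0.00058231 = 0.062087 kg m^2.

0.0621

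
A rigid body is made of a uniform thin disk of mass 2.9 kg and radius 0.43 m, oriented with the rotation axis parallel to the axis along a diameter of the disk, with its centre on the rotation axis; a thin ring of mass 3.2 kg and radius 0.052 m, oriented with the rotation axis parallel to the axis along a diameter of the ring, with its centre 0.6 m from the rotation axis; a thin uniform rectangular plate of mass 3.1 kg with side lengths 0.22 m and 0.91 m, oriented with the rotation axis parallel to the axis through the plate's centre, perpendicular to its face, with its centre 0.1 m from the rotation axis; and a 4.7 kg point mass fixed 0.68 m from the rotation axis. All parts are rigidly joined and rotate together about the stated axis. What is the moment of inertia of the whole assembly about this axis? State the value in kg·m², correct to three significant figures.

3.72

Thin disk: I_cm = (1/4)MR² = (1/4)(2.9)(0.43)² = 0.13405 kg·m²; axis through the centre, so I = 0.13405 kg·m².
Thin ring: I_cm = (1/2)MR² = (1/2)(3.2)(0.052)² = 0.0043264 kg·m²; centre at d = 0.6 m, so the parallel axis theorem gives I = 0.0043264 + (3.2)(0.6)² = 1.1563 kg·m².
Rectangular plate: I_cm = (1/12)M(a²+b²) = (1/12)(3.1)[(0.22)² + (0.91)²] = 0.22643 kg·m²; centre at d = 0.1 m, so the parallel axis theorem gives I = 0.22643 + (3.1)(0.1)² = 0.25743 kg·m².
Point mass: I_cm = 0; centre at d = 0.68 m, so the parallel axis theorem gives I = 0 + (4.7)(0.68)² = 2.1733 kg·m².
Total I = 0.13405 + 1.1563 + 0.25743 + 2.1733 = 3.7211 kg·m².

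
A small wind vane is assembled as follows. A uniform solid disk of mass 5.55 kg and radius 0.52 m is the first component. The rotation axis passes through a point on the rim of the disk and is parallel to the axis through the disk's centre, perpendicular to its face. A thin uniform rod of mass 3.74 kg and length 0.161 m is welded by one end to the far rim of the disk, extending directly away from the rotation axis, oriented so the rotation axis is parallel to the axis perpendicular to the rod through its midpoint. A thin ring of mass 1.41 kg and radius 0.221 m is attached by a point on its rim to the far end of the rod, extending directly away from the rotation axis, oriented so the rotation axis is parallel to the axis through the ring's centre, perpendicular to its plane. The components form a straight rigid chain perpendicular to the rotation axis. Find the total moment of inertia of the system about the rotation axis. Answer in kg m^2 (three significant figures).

9.87

Solid disk: I_cm = (1/2)MR² = (1/2)(5.55)(0.52)² = 0.75036 kg m^2; centre at d = 0.52 m, so the parallel axis theorem gives I = 0.75036 + (5.55)(0.52)² = 2.2511 kg m^2.
Thin rod: I_cm = (1/12)ML² = (1/12)(3.74)(0.161)² = 0.0080787 kg m^2; centre at d = 0.52 + 0.52 + 0.0805 = 1.1205 m, so the parallel axis theorem gives I = 0.0080787 + (3.74)(1.1205)² = 4.7037 kg m^2.
Thin ring: I_cm = MR² = (1.41)(0.221)² = 0.068866 kg m^2; centre at d = 0.52 + 0.52 + 0.0805 + 0.0805 + 0.221 = 1.422 m, so the parallel axis theorem gives I = 0.068866 + (1.41)(1.422)² = 2.92 kg m^2.
Total I = 2.2511 + 4.7037 + 2.92 = 9.8748 kg m^2.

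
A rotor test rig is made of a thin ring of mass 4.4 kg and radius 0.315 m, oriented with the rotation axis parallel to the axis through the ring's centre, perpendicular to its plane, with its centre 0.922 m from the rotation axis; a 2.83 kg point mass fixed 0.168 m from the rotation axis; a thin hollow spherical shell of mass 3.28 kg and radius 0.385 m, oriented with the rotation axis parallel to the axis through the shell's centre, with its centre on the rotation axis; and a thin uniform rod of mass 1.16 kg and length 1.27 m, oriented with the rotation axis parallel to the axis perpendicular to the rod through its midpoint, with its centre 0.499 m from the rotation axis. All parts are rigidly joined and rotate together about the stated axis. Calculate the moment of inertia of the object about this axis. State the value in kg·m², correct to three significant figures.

5.03

Thin ring: I_cm = MR² = (4.4)(0.315)² = 0.43659 kg·m²; centre at d = 0.922 m, so the parallel axis theorem gives I = 0.43659 + (4.4)(0.922)² = 4.177 kg·m².
Point mass: I_cm = 0; centre at d = 0.168 m, so the parallel axis theorem gives I = 0 + (2.83)(0.168)² = 0.079874 kg·m².
Spherical shell: I_cm = (2/3)MR² = (2/3)(3.28)(0.385)² = 0.32412 kg·m²; axis through the centre, so I = 0.32412 kg·m².
Thin rod: I_cm = (1/12)ML² = (1/12)(1.16)(1.27)² = 0.15591 kg·m²; centre at d = 0.499 m, so the parallel axis theorem gives I = 0.15591 + (1.16)(0.499)² = 0.44475 kg·m².
Total I = 4.177 + 0.079874 + 0.32412 + 0.44475 = 5.0257 kg·m².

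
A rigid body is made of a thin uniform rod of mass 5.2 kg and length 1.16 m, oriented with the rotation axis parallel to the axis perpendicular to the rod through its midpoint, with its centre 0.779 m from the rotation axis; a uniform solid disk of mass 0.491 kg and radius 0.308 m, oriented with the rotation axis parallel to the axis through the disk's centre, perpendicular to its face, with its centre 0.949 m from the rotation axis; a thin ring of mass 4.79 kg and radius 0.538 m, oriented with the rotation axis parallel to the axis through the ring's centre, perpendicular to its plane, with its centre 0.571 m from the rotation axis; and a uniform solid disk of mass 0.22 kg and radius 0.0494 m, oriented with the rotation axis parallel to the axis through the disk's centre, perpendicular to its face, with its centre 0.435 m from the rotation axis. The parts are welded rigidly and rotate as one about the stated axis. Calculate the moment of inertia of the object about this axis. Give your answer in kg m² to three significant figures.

Thin rod: I_cm = (1/12)ML² = (1/12)(5.2)(1.16)² = 0.58309 kg m²; centre at d = 0.779 m, so I = I_cm + Md² gives I = 0.58309 + (5.2)(0.779)² = 3.7387 kg m².
Solid disk: I_cm = (1/2)MR² = (1/2)(0.491)(0.308)² = 0.023289 kg m²; centre at d = 0.949 m, so I = I_cm + Md² gives I = 0.023289 + (0.491)(0.949)² = 0.46548 kg m².
Thin ring: I_cm = MR² = (4.79)(0.538)² = 1.3864 kg m²; centre at d = 0.571 m, so I = I_cm + Md² gives I = 1.3864 + (4.79)(0.571)² = 2.9482 kg m².
Solid disk: I_cm = (1/2)MR² = (1/2)(0.22)(0.0494)² = 0.00026844 kg m²; centre at d = 0.435 m, so I = I_cm + Md² gives I = 0.00026844 + (0.22)(0.435)² = 0.041898 kg m².
Total I = 3.7387 + 0.46548 + 2.9482 + 0.041898 = 7.1942 kg m².

7.19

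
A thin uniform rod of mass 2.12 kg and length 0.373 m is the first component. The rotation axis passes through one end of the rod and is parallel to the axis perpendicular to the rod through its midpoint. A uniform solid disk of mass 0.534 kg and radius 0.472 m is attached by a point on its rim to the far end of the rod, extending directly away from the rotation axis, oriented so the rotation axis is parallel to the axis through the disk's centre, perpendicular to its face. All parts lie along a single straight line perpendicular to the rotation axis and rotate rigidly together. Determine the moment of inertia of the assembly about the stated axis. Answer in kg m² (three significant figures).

Thin rod: I_cm = (1/12)ML² = (1/12)(2.12)(0.373)² = 0.024579 kg m²; centre at d = 0.1865 m, so the parallel axis theorem gives I = 0.024579 + (2.12)(0.1865)² = 0.098318 kg m².
Solid disk: I_cm = (1/2)MR² = (1/2)(0.534)(0.472)² = 0.059483 kg m²; centre at d = 0.1865 + 0.1865 + 0.472 = 0.845 m, so the parallel axis theorem gives I = 0.059483 + (0.534)(0.845)² = 0.44077 kg m².
Total I = 0.098318 + 0.44077 = 0.53909 kg m².

0.539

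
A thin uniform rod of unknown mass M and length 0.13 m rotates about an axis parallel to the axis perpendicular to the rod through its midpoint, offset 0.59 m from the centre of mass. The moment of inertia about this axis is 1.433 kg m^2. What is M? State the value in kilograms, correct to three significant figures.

I = I_cm + Md² = (1/12)ML² + Md² = M·[0.0833333·(0.13)² + (0.59)²] = M·0.34951.
So M = 1.433 / 0.34951 = 4.1 kg.

4.10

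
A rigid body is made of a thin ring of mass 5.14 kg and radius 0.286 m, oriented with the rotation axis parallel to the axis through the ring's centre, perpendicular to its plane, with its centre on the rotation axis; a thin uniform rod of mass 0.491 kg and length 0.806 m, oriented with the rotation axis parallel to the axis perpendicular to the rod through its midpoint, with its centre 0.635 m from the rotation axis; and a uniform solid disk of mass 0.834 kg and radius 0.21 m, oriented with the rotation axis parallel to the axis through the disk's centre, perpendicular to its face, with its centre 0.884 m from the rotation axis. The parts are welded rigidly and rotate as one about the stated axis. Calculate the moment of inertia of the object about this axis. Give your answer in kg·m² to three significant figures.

1.32

Thin ring: I_cm = MR² = (5.14)(0.286)² = 0.42043 kg·m²; axis through the centre, so I = 0.42043 kg·m².
Thin rod: I_cm = (1/12)ML² = (1/12)(0.491)(0.806)² = 0.026581 kg·m²; centre at d = 0.635 m, so I = I_cm + Md² gives I = 0.026581 + (0.491)(0.635)² = 0.22456 kg·m².
Solid disk: I_cm = (1/2)MR² = (1/2)(0.834)(0.21)² = 0.01839 kg·m²; centre at d = 0.884 m, so I = I_cm + Md² gives I = 0.01839 + (0.834)(0.884)² = 0.67012 kg·m².
Total I = 0.42043 + 0.22456 + 0.67012 = 1.3151 kg·m².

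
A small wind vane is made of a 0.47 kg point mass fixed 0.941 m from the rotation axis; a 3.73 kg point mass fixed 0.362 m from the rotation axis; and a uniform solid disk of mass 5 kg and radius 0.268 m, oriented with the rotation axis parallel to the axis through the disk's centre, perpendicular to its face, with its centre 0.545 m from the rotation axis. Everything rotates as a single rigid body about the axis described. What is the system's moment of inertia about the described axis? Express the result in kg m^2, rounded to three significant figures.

Point mass: I_cm = 0; centre at d = 0.941 m, so I = I_cm + Md² gives I = 0 + (0.47)(0.941)² = 0.41618 kg m^2.
Point mass: I_cm = 0; centre at d = 0.362 m, so I = I_cm + Md² gives I = 0 + (3.73)(0.362)² = 0.48879 kg m^2.
Solid disk: I_cm = (1/2)MR² = (1/2)(5)(0.268)² = 0.17956 kg m^2; centre at d = 0.545 m, so I = I_cm + Md² gives I = 0.17956 + (5)(0.545)² = 1.6647 kg m^2.
Total I = 0.41618 + 0.48879 + 1.6647 = 2.5697 kg m^2.

2.57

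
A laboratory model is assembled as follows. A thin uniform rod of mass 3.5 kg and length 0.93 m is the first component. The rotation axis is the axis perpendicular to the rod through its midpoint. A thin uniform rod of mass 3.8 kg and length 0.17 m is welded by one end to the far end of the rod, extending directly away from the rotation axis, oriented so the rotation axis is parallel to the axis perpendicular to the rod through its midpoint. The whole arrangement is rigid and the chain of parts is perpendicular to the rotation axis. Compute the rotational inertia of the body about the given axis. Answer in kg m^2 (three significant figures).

1.41

Thin rod: I_cm = (1/12)ML² = (1/12)(3.5)(0.93)² = 0.25226 kg m^2; axis through the centre, so I = 0.25226 kg m^2.
Thin rod: I_cm = (1/12)ML² = (1/12)(3.8)(0.17)² = 0.0091517 kg m^2; centre at d = 0.465 + 0.085 = 0.55 m, so the parallel axis theorem gives I = 0.0091517 + (3.8)(0.55)² = 1.1587 kg m^2.
Total I = 0.25226 + 1.1587 = 1.4109 kg m^2.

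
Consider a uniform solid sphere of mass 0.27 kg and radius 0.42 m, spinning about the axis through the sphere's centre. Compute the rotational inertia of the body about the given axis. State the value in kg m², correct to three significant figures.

0.0191

I_cm = (2/5)MR² = (2/5)(0.27)(0.42)² = 0.019051 kg m²; axis through the centre, so I = 0.019051 kg m².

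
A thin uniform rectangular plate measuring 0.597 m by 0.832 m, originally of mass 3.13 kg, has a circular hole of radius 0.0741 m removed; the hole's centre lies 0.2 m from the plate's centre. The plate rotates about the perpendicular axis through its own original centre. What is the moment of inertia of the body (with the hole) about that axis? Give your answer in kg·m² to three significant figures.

0.269

Unpierced body about its centre: I₀ = (1/12)M(a²+b²) = (1/12)(3.13)[(0.597)² + (0.832)²] = 0.27352 kg·m².
The removed disk has mass m = M·πr²/(ab) = (3.13)·π(0.0741)²/(0.597·0.832) = 0.1087 kg (same uniform areal density).
Its moment of inertia about the rotation axis (parallel-axis theorem): I_hole = (1/2)mr² + md² = (1/2)(0.1087)(0.0741)² + (0.1087)(0.2)² = 0.0046465 kg·m².
Treating the hole as negative mass, I = I₀ − I_hole = 0.27352 − 0.0046465 = 0.26887 kg·m².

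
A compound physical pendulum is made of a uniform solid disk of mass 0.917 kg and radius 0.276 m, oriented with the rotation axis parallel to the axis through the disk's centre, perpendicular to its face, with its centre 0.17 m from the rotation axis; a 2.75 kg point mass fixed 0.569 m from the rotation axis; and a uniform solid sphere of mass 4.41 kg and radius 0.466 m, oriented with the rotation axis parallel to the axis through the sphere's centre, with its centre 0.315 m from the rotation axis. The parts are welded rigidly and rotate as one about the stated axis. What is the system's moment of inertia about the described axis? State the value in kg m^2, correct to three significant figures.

Solid disk: I_cm = (1/2)MR² = (1/2)(0.917)(0.276)² = 0.034927 kg m^2; centre at d = 0.17 m, so I = I_cm + Md² gives I = 0.034927 + (0.917)(0.17)² = 0.061428 kg m^2.
Point mass: I_cm = 0; centre at d = 0.569 m, so I = I_cm + Md² gives I = 0 + (2.75)(0.569)² = 0.89034 kg m^2.
Solid sphere: I_cm = (2/5)MR² = (2/5)(4.41)(0.466)² = 0.38306 kg m^2; centre at d = 0.315 m, so I = I_cm + Md² gives I = 0.38306 + (4.41)(0.315)² = 0.82065 kg m^2.
Total I = 0.061428 + 0.89034 + 0.82065 = 1.7724 kg m^2.

1.77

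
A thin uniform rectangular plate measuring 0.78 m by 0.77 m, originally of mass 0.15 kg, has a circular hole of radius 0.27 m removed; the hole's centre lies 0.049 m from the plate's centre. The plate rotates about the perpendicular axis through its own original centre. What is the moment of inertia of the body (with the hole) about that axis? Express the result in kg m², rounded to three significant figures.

Unpierced body about its centre: I₀ = (1/12)M(a²+b²) = (1/12)(0.15)[(0.78)² + (0.77)²] = 0.015016 kg m².
The removed disk has mass m = M·πr²/(ab) = (0.15)·π(0.27)²/(0.78·0.77) = 0.057198 kg (same uniform areal density).
Its moment of inertia about the rotation axis (parallel-axis theorem): I_hole = (1/2)mr² + md² = (1/2)(0.057198)(0.27)² + (0.057198)(0.049)² = 0.0022222 kg m².
Treating the hole as negative mass, I = I₀ − I_hole = 0.015016 − 0.0022222 = 0.012794 kg m².

0.0128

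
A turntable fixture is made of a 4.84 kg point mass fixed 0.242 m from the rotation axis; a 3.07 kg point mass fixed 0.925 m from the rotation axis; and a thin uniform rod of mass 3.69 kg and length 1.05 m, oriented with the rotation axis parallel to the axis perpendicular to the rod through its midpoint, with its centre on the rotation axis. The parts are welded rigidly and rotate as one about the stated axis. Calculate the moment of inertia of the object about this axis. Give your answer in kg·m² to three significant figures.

Point mass: I_cm = 0; centre at d = 0.242 m, so I = I_cm + Md² gives I = 0 + (4.84)(0.242)² = 0.28345 kg·m².
Point mass: I_cm = 0; centre at d = 0.925 m, so I = I_cm + Md² gives I = 0 + (3.07)(0.925)² = 2.6268 kg·m².
Thin rod: I_cm = (1/12)ML² = (1/12)(3.69)(1.05)² = 0.33902 kg·m²; axis through the centre, so I = 0.33902 kg·m².
Total I = 0.28345 + 2.6268 + 0.33902 = 3.2492 kg·m².

3.25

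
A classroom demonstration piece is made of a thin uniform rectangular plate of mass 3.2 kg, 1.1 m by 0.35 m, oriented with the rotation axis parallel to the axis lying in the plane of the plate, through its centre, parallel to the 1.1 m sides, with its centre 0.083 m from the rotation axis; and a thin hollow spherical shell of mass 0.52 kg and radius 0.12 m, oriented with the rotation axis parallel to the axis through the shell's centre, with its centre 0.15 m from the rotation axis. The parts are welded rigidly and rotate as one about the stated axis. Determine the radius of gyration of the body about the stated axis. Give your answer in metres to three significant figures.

0.139

Rectangular plate: I_cm = (1/12)Mb² = (1/12)(3.2)(0.35)² = 0.032667 kg m^2; centre at d = 0.083 m, so the parallel axis theorem gives I = 0.032667 + (3.2)(0.083)² = 0.054711 kg m^2.
Spherical shell: I_cm = (2/3)MR² = (2/3)(0.52)(0.12)² = 0.004992 kg m^2; centre at d = 0.15 m, so the parallel axis theorem gives I = 0.004992 + (0.52)(0.15)² = 0.016692 kg m^2.
Total I = 0.071403 kg m^2; total mass M = 3.72 kg.
k = √(I/M) = √(0.071403/3.72) = 0.13854 m.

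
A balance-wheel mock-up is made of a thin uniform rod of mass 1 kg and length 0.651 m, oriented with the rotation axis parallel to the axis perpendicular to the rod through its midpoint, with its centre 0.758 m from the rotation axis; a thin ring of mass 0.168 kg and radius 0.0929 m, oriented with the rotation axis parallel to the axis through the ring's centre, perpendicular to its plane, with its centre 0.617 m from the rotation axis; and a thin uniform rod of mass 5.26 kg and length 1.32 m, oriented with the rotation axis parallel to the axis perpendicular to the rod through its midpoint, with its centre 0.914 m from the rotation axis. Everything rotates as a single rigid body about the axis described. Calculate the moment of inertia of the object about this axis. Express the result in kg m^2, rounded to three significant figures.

5.83

Thin rod: I_cm = (1/12)ML² = (1/12)(1)(0.651)² = 0.035317 kg m^2; centre at d = 0.758 m, so I = I_cm + Md² gives I = 0.035317 + (1)(0.758)² = 0.60988 kg m^2.
Thin ring: I_cm = MR² = (0.168)(0.0929)² = 0.0014499 kg m^2; centre at d = 0.617 m, so I = I_cm + Md² gives I = 0.0014499 + (0.168)(0.617)² = 0.065406 kg m^2.
Thin rod: I_cm = (1/12)ML² = (1/12)(5.26)(1.32)² = 0.76375 kg m^2; centre at d = 0.914 m, so I = I_cm + Md² gives I = 0.76375 + (5.26)(0.914)² = 5.1579 kg m^2.
Total I = 0.60988 + 0.065406 + 5.1579 = 5.8332 kg m^2.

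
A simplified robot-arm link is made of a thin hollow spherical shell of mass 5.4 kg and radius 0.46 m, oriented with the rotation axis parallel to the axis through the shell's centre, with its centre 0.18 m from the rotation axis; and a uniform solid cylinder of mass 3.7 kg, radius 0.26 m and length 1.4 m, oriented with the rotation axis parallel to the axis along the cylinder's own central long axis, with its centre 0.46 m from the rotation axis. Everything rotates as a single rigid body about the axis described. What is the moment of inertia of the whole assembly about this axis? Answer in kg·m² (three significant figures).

1.84

Spherical shell: I_cm = (2/3)MR² = (2/3)(5.4)(0.46)² = 0.76176 kg·m²; centre at d = 0.18 m, so the parallel axis theorem gives I = 0.76176 + (5.4)(0.18)² = 0.93672 kg·m².
Solid cylinder: I_cm = (1/2)MR² = (1/2)(3.7)(0.26)² = 0.12506 kg·m²; centre at d = 0.46 m, so the parallel axis theorem gives I = 0.12506 + (3.7)(0.46)² = 0.90798 kg·m².
Total I = 0.93672 + 0.90798 = 1.8447 kg·m².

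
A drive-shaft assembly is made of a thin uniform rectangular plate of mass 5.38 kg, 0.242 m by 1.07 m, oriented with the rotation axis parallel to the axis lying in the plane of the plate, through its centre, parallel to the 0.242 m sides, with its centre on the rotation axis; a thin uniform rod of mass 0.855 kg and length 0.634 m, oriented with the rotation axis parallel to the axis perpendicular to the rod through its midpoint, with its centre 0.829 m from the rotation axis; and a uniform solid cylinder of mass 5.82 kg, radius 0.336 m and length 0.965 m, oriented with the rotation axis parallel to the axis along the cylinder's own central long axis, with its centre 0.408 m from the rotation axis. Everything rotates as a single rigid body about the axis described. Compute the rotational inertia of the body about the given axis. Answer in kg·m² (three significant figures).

Rectangular plate: I_cm = (1/12)Mb² = (1/12)(5.38)(1.07)² = 0.5133 kg·m²; axis through the centre, so I = 0.5133 kg·m².
Thin rod: I_cm = (1/12)ML² = (1/12)(0.855)(0.634)² = 0.028639 kg·m²; centre at d = 0.829 m, so the parallel axis theorem gives I = 0.028639 + (0.855)(0.829)² = 0.61623 kg·m².
Solid cylinder: I_cm = (1/2)MR² = (1/2)(5.82)(0.336)² = 0.32853 kg·m²; centre at d = 0.408 m, so the parallel axis theorem gives I = 0.32853 + (5.82)(0.408)² = 1.2973 kg·m².
Total I = 0.5133 + 0.61623 + 1.2973 = 2.4269 kg·m².

2.43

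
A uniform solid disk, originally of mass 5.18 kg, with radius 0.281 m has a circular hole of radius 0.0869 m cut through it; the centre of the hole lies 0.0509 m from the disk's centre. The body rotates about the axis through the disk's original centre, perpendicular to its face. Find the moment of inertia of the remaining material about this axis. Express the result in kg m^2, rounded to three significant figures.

Unpierced body about its centre: I₀ = (1/2)MR² = (1/2)(5.18)(0.281)² = 0.20451 kg m^2.
The removed disk has mass m = M·(r/R)² = (5.18)(0.0869/0.281)² = 0.4954 kg (same uniform areal density).
Its moment of inertia about the rotation axis (parallel-axis theorem): I_hole = (1/2)mr² + md² = (1/2)(0.4954)(0.0869)² + (0.4954)(0.0509)² = 0.003154 kg m^2.
Treating the hole as negative mass, I = I₀ − I_hole = 0.20451 − 0.003154 = 0.20135 kg m^2.

0.201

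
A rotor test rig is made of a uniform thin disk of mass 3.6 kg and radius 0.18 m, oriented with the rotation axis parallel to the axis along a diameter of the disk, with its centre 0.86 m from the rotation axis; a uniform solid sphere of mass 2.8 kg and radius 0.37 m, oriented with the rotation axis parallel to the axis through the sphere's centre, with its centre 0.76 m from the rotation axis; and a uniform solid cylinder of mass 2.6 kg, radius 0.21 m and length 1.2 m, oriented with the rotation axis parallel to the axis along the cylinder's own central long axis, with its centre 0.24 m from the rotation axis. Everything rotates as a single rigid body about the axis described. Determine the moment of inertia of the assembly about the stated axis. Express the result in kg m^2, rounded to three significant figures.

4.67

Thin disk: I_cm = (1/4)MR² = (1/4)(3.6)(0.18)² = 0.02916 kg m^2; centre at d = 0.86 m, so the parallel axis theorem gives I = 0.02916 + (3.6)(0.86)² = 2.6917 kg m^2.
Solid sphere: I_cm = (2/5)MR² = (2/5)(2.8)(0.37)² = 0.15333 kg m^2; centre at d = 0.76 m, so the parallel axis theorem gives I = 0.15333 + (2.8)(0.76)² = 1.7706 kg m^2.
Solid cylinder: I_cm = (1/2)MR² = (1/2)(2.6)(0.21)² = 0.05733 kg m^2; centre at d = 0.24 m, so the parallel axis theorem gives I = 0.05733 + (2.6)(0.24)² = 0.20709 kg m^2.
Total I = 2.6917 + 1.7706 + 0.20709 = 4.6694 kg m^2.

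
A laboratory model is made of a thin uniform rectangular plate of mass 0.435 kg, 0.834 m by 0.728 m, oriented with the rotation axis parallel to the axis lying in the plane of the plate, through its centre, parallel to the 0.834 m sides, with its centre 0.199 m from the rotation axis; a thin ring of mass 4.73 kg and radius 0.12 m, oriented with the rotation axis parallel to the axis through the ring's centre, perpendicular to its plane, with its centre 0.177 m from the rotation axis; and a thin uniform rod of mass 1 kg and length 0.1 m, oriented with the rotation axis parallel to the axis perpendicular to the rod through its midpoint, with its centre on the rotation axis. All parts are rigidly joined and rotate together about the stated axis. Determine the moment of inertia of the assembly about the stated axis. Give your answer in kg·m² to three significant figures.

0.254

Rectangular plate: I_cm = (1/12)Mb² = (1/12)(0.435)(0.728)² = 0.019212 kg·m²; centre at d = 0.199 m, so the parallel axis theorem gives I = 0.019212 + (0.435)(0.199)² = 0.036438 kg·m².
Thin ring: I_cm = MR² = (4.73)(0.12)² = 0.068112 kg·m²; centre at d = 0.177 m, so the parallel axis theorem gives I = 0.068112 + (4.73)(0.177)² = 0.2163 kg·m².
Thin rod: I_cm = (1/12)ML² = (1/12)(1)(0.1)² = 0.00083333 kg·m²; axis through the centre, so I = 0.00083333 kg·m².
Total I = 0.036438 + 0.2163 + 0.00083333 = 0.25357 kg·m².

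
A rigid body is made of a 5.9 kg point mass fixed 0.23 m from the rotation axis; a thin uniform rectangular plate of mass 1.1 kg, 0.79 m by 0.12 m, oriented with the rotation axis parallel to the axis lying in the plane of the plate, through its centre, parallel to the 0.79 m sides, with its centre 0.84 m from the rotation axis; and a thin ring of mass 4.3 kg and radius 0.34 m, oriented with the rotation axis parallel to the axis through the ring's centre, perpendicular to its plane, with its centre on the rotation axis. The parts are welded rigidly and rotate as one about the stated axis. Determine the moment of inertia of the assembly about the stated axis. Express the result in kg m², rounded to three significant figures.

1.59

Point mass: I_cm = 0; centre at d = 0.23 m, so the parallel axis theorem gives I = 0 + (5.9)(0.23)² = 0.31211 kg m².
Rectangular plate: I_cm = (1/12)Mb² = (1/12)(1.1)(0.12)² = 0.00132 kg m²; centre at d = 0.84 m, so the parallel axis theorem gives I = 0.00132 + (1.1)(0.84)² = 0.77748 kg m².
Thin ring: I_cm = MR² = (4.3)(0.34)² = 0.49708 kg m²; axis through the centre, so I = 0.49708 kg m².
Total I = 0.31211 + 0.77748 + 0.49708 = 1.5867 kg m².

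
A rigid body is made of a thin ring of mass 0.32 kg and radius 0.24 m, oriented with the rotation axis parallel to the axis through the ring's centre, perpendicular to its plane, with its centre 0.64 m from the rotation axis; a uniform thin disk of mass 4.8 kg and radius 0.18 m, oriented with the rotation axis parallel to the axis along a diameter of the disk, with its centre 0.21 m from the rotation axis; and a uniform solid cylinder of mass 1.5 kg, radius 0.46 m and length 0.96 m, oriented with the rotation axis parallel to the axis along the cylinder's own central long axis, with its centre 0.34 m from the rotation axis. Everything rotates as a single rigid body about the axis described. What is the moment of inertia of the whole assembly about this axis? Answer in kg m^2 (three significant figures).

0.732

Thin ring: I_cm = MR² = (0.32)(0.24)² = 0.018432 kg m^2; centre at d = 0.64 m, so the parallel axis theorem gives I = 0.018432 + (0.32)(0.64)² = 0.1495 kg m^2.
Thin disk: I_cm = (1/4)MR² = (1/4)(4.8)(0.18)² = 0.03888 kg m^2; centre at d = 0.21 m, so the parallel axis theorem gives I = 0.03888 + (4.8)(0.21)² = 0.25056 kg m^2.
Solid cylinder: I_cm = (1/2)MR² = (1/2)(1.5)(0.46)² = 0.1587 kg m^2; centre at d = 0.34 m, so the parallel axis theorem gives I = 0.1587 + (1.5)(0.34)² = 0.3321 kg m^2.
Total I = 0.1495 + 0.25056 + 0.3321 = 0.73216 kg m^2.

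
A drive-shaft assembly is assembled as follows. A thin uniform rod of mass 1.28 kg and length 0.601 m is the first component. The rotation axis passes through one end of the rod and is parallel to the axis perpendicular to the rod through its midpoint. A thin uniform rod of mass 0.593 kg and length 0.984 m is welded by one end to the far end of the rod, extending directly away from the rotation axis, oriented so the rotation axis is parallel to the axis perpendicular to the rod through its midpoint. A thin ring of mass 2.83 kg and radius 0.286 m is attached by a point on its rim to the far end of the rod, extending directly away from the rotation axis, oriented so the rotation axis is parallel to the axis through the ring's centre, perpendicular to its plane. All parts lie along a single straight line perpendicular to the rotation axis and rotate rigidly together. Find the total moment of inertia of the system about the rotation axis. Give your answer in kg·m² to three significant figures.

11.0

Thin rod: I_cm = (1/12)ML² = (1/12)(1.28)(0.601)² = 0.038528 kg·m²; centre at d = 0.3005 m, so the parallel axis theorem gives I = 0.038528 + (1.28)(0.3005)² = 0.15411 kg·m².
Thin rod: I_cm = (1/12)ML² = (1/12)(0.593)(0.984)² = 0.047848 kg·m²; centre at d = 0.3005 + 0.3005 + 0.492 = 1.093 m, so the parallel axis theorem gives I = 0.047848 + (0.593)(1.093)² = 0.75627 kg·m².
Thin ring: I_cm = MR² = (2.83)(0.286)² = 0.23148 kg·m²; centre at d = 0.3005 + 0.3005 + 0.492 + 0.492 + 0.286 = 1.871 m, so the parallel axis theorem gives I = 0.23148 + (2.83)(1.871)² = 10.138 kg·m².
Total I = 0.15411 + 0.75627 + 10.138 = 11.049 kg·m².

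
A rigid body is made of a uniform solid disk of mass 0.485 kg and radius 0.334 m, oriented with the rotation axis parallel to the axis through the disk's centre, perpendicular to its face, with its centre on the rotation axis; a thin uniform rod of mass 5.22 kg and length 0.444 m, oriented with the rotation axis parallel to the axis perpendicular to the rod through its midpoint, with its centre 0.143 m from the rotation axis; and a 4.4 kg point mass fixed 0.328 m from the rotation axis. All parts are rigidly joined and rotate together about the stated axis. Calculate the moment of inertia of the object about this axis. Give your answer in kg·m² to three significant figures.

0.693

Solid disk: I_cm = (1/2)MR² = (1/2)(0.485)(0.334)² = 0.027052 kg·m²; axis through the centre, so I = 0.027052 kg·m².
Thin rod: I_cm = (1/12)ML² = (1/12)(5.22)(0.444)² = 0.085754 kg·m²; centre at d = 0.143 m, so I = I_cm + Md² gives I = 0.085754 + (5.22)(0.143)² = 0.1925 kg·m².
Point mass: I_cm = 0; centre at d = 0.328 m, so I = I_cm + Md² gives I = 0 + (4.4)(0.328)² = 0.47337 kg·m².
Total I = 0.027052 + 0.1925 + 0.47337 = 0.69292 kg·m².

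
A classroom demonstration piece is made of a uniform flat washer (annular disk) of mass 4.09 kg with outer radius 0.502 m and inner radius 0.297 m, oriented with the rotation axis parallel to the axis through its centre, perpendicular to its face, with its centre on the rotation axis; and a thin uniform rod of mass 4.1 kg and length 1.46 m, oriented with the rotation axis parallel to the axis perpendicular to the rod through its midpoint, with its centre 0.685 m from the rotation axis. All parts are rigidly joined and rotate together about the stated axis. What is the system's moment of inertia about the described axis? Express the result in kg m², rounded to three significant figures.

Annular disk: I_cm = (1/2)M(R²+r²) = (1/2)(4.09)[(0.502)² + (0.297)²] = 0.69574 kg m²; axis through the centre, so I = 0.69574 kg m².
Thin rod: I_cm = (1/12)ML² = (1/12)(4.1)(1.46)² = 0.7283 kg m²; centre at d = 0.685 m, so the parallel axis theorem gives I = 0.7283 + (4.1)(0.685)² = 2.6521 kg m².
Total I = 0.69574 + 2.6521 = 3.3479 kg m².

3.35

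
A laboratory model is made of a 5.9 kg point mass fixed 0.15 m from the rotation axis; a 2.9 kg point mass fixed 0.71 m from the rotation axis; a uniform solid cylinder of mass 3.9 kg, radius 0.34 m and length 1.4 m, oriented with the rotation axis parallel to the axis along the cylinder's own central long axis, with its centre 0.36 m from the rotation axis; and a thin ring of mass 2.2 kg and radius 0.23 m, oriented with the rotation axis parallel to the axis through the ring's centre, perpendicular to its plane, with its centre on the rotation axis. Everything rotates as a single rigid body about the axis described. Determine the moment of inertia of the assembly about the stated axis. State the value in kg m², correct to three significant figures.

2.44

Point mass: I_cm = 0; centre at d = 0.15 m, so I = I_cm + Md² gives I = 0 + (5.9)(0.15)² = 0.13275 kg m².
Point mass: I_cm = 0; centre at d = 0.71 m, so I = I_cm + Md² gives I = 0 + (2.9)(0.71)² = 1.4619 kg m².
Solid cylinder: I_cm = (1/2)MR² = (1/2)(3.9)(0.34)² = 0.22542 kg m²; centre at d = 0.36 m, so I = I_cm + Md² gives I = 0.22542 + (3.9)(0.36)² = 0.73086 kg m².
Thin ring: I_cm = MR² = (2.2)(0.23)² = 0.11638 kg m²; axis through the centre, so I = 0.11638 kg m².
Total I = 0.13275 + 1.4619 + 0.73086 + 0.11638 = 2.4419 kg m².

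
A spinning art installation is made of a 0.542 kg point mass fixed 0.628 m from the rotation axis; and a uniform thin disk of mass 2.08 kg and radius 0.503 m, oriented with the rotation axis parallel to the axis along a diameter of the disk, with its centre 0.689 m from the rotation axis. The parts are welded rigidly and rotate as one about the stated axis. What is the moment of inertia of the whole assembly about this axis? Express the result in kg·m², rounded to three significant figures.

Point mass: I_cm = 0; centre at d = 0.628 m, so I = I_cm + Md² gives I = 0 + (0.542)(0.628)² = 0.21376 kg·m².
Thin disk: I_cm = (1/4)MR² = (1/4)(2.08)(0.503)² = 0.13156 kg·m²; centre at d = 0.689 m, so I = I_cm + Md² gives I = 0.13156 + (2.08)(0.689)² = 1.119 kg·m².
Total I = 0.21376 + 1.119 = 1.3327 kg·m².

1.33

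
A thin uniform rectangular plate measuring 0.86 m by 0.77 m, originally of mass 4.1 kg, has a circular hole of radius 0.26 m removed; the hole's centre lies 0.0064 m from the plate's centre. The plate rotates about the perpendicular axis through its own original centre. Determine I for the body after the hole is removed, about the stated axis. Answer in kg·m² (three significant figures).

0.411

Unpierced body about its centre: I₀ = (1/12)M(a²+b²) = (1/12)(4.1)[(0.86)² + (0.77)²] = 0.45527 kg·m².
The removed disk has mass m = M·πr²/(ab) = (4.1)·π(0.26)²/(0.86·0.77) = 1.3149 kg (same uniform areal density).
Its moment of inertia about the rotation axis (parallel-axis theorem): I_hole = (1/2)mr² + md² = (1/2)(1.3149)(0.26)² + (1.3149)(0.0064)² = 0.044497 kg·m².
Treating the hole as negative mass, I = I₀ − I_hole = 0.45527 − 0.044497 = 0.41077 kg·m².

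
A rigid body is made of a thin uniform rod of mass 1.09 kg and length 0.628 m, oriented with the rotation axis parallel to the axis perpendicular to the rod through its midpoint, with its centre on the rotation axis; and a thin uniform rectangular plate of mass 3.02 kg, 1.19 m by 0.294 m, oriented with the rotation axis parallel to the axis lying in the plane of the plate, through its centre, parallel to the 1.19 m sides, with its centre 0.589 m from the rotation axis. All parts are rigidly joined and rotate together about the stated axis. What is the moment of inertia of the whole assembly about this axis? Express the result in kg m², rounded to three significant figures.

Thin rod: I_cm = (1/12)ML² = (1/12)(1.09)(0.628)² = 0.035823 kg m²; axis through the centre, so I = 0.035823 kg m².
Rectangular plate: I_cm = (1/12)Mb² = (1/12)(3.02)(0.294)² = 0.021753 kg m²; centre at d = 0.589 m, so the parallel axis theorem gives I = 0.021753 + (3.02)(0.589)² = 1.0695 kg m².
Total I = 0.035823 + 1.0695 = 1.1053 kg m².

1.11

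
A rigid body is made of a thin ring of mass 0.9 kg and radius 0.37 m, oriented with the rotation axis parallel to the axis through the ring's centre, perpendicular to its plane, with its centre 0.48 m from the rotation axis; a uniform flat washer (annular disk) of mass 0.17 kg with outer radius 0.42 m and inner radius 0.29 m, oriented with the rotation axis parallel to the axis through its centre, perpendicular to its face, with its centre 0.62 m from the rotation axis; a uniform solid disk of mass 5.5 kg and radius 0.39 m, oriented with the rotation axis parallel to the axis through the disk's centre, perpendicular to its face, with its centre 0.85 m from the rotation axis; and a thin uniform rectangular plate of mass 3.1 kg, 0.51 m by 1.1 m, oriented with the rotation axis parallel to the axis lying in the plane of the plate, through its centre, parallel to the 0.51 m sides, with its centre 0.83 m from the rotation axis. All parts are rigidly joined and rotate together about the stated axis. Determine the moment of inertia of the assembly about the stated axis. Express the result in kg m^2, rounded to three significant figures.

7.26

Thin ring: I_cm = MR² = (0.9)(0.37)² = 0.12321 kg m^2; centre at d = 0.48 m, so the parallel axis theorem gives I = 0.12321 + (0.9)(0.48)² = 0.33057 kg m^2.
Annular disk: I_cm = (1/2)M(R²+r²) = (1/2)(0.17)[(0.42)² + (0.29)²] = 0.022142 kg m^2; centre at d = 0.62 m, so the parallel axis theorem gives I = 0.022142 + (0.17)(0.62)² = 0.08749 kg m^2.
Solid disk: I_cm = (1/2)MR² = (1/2)(5.5)(0.39)² = 0.41828 kg m^2; centre at d = 0.85 m, so the parallel axis theorem gives I = 0.41828 + (5.5)(0.85)² = 4.392 kg m^2.
Rectangular plate: I_cm = (1/12)Mb² = (1/12)(3.1)(1.1)² = 0.31258 kg m^2; centre at d = 0.83 m, so the parallel axis theorem gives I = 0.31258 + (3.1)(0.83)² = 2.4482 kg m^2.
Total I = 0.33057 + 0.08749 + 4.392 + 2.4482 = 7.2583 kg m^2.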